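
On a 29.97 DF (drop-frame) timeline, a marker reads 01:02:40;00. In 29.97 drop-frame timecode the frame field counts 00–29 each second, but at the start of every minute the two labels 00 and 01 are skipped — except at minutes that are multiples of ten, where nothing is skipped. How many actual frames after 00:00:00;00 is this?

As if non-drop at 30 labels/s: (1 × 3600 + 2 × 60 + 40) × 30 + 0 = 112800.
Minute boundaries passed: 62; those not divisible by 10: 62 − 6 = 56; dropped labels = 2 × 56 = 112.
Actual frame index = 112800 − 112 = 112688.

112688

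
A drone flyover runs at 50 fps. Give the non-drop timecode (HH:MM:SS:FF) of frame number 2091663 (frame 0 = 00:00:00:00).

2091663 ÷ 50 = 41833 full seconds, remainder 13 frames.
41833 s = 11 h 37 min 13 s.
Timecode: 11:37:13:13.

11:37:13:13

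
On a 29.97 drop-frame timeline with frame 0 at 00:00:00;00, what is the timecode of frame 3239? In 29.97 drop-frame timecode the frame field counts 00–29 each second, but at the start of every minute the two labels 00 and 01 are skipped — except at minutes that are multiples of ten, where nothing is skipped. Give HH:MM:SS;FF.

00:01:48;01

Each 10-minute DF block holds 10 × 60 × 30 − 9 × 2 = 17982 frames. 3239 ÷ 17982 → 0 full blocks, remainder 3239.
Within the partial block the first minute is 1800 frames and each further minute 1798, so 1 further minute boundary passed. Total skipped labels = 18 × 0 + 2 × 1 = 2.
Non-drop label index = 3239 + 2 = 3241; at 30 labels/s that is 00:01:48:01, i.e. DF 00:01:48;01.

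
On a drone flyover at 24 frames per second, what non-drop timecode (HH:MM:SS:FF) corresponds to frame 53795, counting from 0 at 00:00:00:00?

00:37:21:11

53795 ÷ 24 = 2241 full seconds, remainder 11 frames.
2241 s = 0 h 37 min 21 s.
Timecode: 00:37:21:11.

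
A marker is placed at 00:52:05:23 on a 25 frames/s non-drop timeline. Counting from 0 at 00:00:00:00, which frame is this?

78148

Total seconds to the label: (0 × 3600 + 52 × 60 + 5) = 3125.
Frame index = 3125 × 25 + 23 = 78148.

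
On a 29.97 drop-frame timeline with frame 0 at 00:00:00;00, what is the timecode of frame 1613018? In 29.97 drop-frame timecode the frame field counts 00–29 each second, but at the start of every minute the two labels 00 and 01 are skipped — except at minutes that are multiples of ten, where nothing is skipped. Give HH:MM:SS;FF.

Each 10-minute DF block holds 10 × 60 × 30 − 9 × 2 = 17982 frames. 1613018 ÷ 17982 → 89 full blocks, remainder 12620.
Within the partial block the first minute is 1800 frames and each further minute 1798, so 7 further minute boundaries passed. Total skipped labels = 18 × 89 + 2 × 7 = 1616.
Non-drop label index = 1613018 + 1616 = 1614634; at 30 labels/s that is 14:57:01:04, i.e. DF 14:57:01;04.

14:57:01;04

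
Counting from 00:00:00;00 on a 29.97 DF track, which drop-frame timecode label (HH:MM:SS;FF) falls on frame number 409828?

03:47:54;18

Each 10-minute DF block holds 10 × 60 × 30 − 9 × 2 = 17982 frames. 409828 ÷ 17982 → 22 full blocks, remainder 14224.
Within the partial block the first minute is 1800 frames and each further minute 1798, so 7 further minute boundaries passed. Total skipped labels = 18 × 22 + 2 × 7 = 410.
Non-drop label index = 409828 + 410 = 410238; at 30 labels/s that is 03:47:54:18, i.e. DF 03:47:54;18.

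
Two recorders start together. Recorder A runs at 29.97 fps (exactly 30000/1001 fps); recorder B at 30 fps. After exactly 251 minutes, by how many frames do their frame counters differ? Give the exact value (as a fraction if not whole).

451800/1001 frames

251 min = 15060 s.
A emits 30000/1001 × 15060 = 451800000/1001 frames; B emits 30 × 15060 = 451800.
Difference = 451800/1001 frames (≈ 451.3487); B is ahead of A.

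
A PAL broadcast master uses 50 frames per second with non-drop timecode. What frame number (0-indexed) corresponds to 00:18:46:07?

frame 56307

Total seconds to the label: (0 × 3600 + 18 × 60 + 46) = 1126.
Frame index = 1126 × 50 + 7 = 56307.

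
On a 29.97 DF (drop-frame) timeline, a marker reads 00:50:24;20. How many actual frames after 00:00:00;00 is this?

As if non-drop at 30 labels/s: (0 × 3600 + 50 × 60 + 24) × 30 + 20 = 90740.
Minute boundaries passed: 50; those not divisible by 10: 50 − 5 = 45; dropped labels = 2 × 45 = 90.
Actual frame index = 90740 − 90 = 90650.

90650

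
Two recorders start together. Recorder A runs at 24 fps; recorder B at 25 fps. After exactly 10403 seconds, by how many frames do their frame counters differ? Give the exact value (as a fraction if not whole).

A emits 24 × 10403 = 249672 frames; B emits 25 × 10403 = 260075.
Difference = 10403 frames; B is ahead of A.

10403 frames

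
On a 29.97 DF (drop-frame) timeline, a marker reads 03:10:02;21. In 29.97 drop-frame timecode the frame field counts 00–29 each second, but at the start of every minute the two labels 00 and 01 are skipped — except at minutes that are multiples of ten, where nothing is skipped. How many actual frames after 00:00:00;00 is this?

As if non-drop at 30 labels/s: (3 × 3600 + 10 × 60 + 2) × 30 + 21 = 342081.
Minute boundaries passed: 190; those not divisible by 10: 190 − 19 = 171; dropped labels = 2 × 171 = 342.
Actual frame index = 342081 − 342 = 341739.

341739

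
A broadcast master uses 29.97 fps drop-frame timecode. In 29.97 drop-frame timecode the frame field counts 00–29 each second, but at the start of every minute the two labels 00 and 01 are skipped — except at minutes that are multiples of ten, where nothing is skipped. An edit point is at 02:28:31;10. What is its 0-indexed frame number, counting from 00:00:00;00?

267072

Complete 10-minute blocks: 14, each 17982 frames → 251748.
Remaining 8 whole minutes in the current block: 1800 + 7 × 1798 = 14386 frames.
Within the current minute: 31 × 30 + 10 − 2 = 938 (labels ;00/;01 skipped at this minute). Total = 251748 + 14386 + 938 = 267072.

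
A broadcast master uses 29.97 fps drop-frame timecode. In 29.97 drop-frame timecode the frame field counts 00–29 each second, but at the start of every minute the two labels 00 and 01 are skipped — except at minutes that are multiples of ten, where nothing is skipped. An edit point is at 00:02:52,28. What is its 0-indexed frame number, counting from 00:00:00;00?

Complete 10-minute blocks: 0, each 17982 frames → 0.
Remaining 2 whole minutes in the current block: 1800 + 1 × 1798 = 3598 frames.
Within the current minute: 52 × 30 + 28 − 2 = 1586 (labels ;00/;01 skipped at this minute). Total = 0 + 3598 + 1586 = 5184.

5184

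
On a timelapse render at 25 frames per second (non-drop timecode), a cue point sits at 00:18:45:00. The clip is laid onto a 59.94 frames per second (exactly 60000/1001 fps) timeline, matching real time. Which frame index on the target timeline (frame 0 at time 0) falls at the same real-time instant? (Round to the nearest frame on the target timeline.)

frame 67433

Source frame index: (0×3600 + 18×60 + 45) × 25 + 0 = 28125.
Real time: 28125 / (25) = 1125 s.
Target frame: (1125) × (60000/1001) = 67500000/1001 ≈ 67432.567 → 67433.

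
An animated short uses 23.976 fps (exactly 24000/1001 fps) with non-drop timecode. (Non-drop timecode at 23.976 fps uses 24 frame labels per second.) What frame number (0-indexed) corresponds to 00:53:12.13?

Total seconds to the label: (0 × 3600 + 53 × 60 + 12) = 3192.
Frame index = 3192 × 24 + 13 = 76621.

frame 76621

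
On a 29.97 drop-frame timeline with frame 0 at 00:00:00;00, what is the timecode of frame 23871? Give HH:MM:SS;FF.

00:13:16;15

Ten DF minutes hold 17982 frames, so frame 23871 lies in block 1 (frames 17982–35963) with 5889 frames into that block.
The block's first minute is 1800 frames and the rest 1798 each; 5889 frames reaches minute 3, so 1 × 18 + 3 × 2 = 24 labels have been skipped so far.
Adding those back, label number 23871 + 24 = 23895 at 30 labels/s is 796 s + 15 f = 0 h 13 min 16 s frame 15, i.e. 00:13:16;15.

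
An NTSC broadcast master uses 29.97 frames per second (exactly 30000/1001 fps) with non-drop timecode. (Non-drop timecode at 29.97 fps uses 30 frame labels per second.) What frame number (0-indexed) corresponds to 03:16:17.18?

Total seconds to the label: (3 × 3600 + 16 × 60 + 17) = 11777.
Frame index = 11777 × 30 + 18 = 353328.

frame 353328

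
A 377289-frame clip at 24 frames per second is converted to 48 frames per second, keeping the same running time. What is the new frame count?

Target frames = source frames × (target rate / source rate) = 377289 × (48)/(24) = 377289 × 2 = 754578.

754578 frames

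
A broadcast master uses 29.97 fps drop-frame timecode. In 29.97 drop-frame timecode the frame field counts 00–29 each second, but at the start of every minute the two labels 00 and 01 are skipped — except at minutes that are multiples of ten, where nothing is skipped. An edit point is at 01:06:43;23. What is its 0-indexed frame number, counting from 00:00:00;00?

As if non-drop at 30 labels/s: (1 × 3600 + 6 × 60 + 43) × 30 + 23 = 120113.
Minute boundaries passed: 66; those not divisible by 10: 66 − 6 = 60; dropped labels = 2 × 60 = 120.
Actual frame index = 120113 − 120 = 119993.

119993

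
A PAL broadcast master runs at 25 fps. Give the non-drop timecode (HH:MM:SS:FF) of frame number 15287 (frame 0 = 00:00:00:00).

00:10:11:12

15287 ÷ 25 = 611 full seconds, remainder 12 frames.
611 s = 0 h 10 min 11 s.
Timecode: 00:10:11:12.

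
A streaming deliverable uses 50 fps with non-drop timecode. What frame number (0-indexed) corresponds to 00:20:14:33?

60733

Total seconds to the label: (0 × 3600 + 20 × 60 + 14) = 1214.
Frame index = 1214 × 50 + 33 = 60733.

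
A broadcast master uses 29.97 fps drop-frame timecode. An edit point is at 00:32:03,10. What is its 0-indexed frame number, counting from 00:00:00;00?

57642

As if non-drop at 30 labels/s: (0 × 3600 + 32 × 60 + 3) × 30 + 10 = 57700.
Minute boundaries passed: 32; those not divisible by 10: 32 − 3 = 29; dropped labels = 2 × 29 = 58.
Actual frame index = 57700 − 58 = 57642.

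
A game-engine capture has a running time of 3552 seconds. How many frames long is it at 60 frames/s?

213120 frames

Frames = 3552 × 60 = 213120.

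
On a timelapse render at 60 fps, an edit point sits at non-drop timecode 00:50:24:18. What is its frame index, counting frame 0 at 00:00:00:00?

frame 181458

Total seconds to the label: (0 × 3600 + 50 × 60 + 24) = 3024.
Frame index = 3024 × 60 + 18 = 181458.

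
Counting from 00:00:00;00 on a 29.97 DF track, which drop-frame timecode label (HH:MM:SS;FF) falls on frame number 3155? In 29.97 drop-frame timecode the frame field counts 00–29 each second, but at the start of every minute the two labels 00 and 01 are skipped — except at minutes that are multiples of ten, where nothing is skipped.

Ten DF minutes hold 17982 frames, so frame 3155 lies in block 0 (frames 0–17981) with 3155 frames into that block.
The block's first minute is 1800 frames and the rest 1798 each; 3155 frames reaches minute 1, so 0 × 18 + 1 × 2 = 2 labels have been skipped so far.
Adding those back, label number 3155 + 2 = 3157 at 30 labels/s is 105 s + 7 f = 0 h 1 min 45 s frame 7, i.e. 00:01:45;07.

00:01:45;07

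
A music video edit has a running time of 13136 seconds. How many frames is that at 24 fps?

Frames = 13136 × 24 = 315264.

315264 frames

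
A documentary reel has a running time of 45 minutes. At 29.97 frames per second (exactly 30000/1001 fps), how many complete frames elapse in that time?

80919 frames

45 min = 2700 s.
Frames = 2700 × 30000/1001 = 81000000/1001 ≈ 80919.0809.
Complete frames: 80919.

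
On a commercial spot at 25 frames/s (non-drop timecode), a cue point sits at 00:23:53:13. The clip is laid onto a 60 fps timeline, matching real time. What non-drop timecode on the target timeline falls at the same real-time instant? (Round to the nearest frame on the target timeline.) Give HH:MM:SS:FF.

00:23:53:31

Source frame index: (0×3600 + 23×60 + 53) × 25 + 13 = 35838.
Real time: 35838 / (25) = 35838/25 s.
Target frame: (35838/25) × (60) = 430056/5 ≈ 86011.200 → 86011.
At 60 labels/s: frame 86011 → 00:23:53:31.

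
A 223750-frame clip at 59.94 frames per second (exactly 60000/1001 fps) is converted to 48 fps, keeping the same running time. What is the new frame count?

Target frames = source frames × (target rate / source rate) = 223750 × (48)/(60000/1001) = 223750 × 1001/1250 = 179179.

179179 frames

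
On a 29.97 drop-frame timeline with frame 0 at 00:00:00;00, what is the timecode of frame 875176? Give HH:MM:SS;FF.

08:06:41;22

Ten DF minutes hold 17982 frames, so frame 875176 lies in block 48 (frames 863136–881117) with 12040 frames into that block.
The block's first minute is 1800 frames and the rest 1798 each; 12040 frames reaches minute 6, so 48 × 18 + 6 × 2 = 876 labels have been skipped so far.
Adding those back, label number 875176 + 876 = 876052 at 30 labels/s is 29201 s + 22 f = 8 h 6 min 41 s frame 22, i.e. 08:06:41;22.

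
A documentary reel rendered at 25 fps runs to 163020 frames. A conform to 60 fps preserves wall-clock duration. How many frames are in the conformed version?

Target frames = source frames × (target rate / source rate) = 163020 × (60)/(25) = 163020 × 12/5 = 391248.

391248 frames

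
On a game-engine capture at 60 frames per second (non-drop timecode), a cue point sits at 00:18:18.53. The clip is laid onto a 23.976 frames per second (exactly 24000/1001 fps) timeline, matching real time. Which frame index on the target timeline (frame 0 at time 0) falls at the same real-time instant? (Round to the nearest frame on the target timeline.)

frame 26347

Source frame index: (0×3600 + 18×60 + 18) × 60 + 53 = 65933.
Real time: 65933 / (60) = 65933/60 s.
Target frame: (65933/60) × (24000/1001) = 3767600/143 ≈ 26346.853 → 26347.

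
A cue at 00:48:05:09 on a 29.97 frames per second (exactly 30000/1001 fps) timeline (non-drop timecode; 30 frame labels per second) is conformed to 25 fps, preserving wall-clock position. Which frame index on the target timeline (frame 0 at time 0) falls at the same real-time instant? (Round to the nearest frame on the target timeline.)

Source frame index: (0×3600 + 48×60 + 5) × 30 + 9 = 86559.
Real time: 86559 / (30000/1001) = 28881853/10000 s.
Target frame: (28881853/10000) × (25) = 28881853/400 ≈ 72204.633 → 72205.

frame 72205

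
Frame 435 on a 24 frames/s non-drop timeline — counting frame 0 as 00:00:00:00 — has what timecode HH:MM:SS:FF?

435 ÷ 24 = 18 full seconds, remainder 3 frames.
18 s = 0 h 0 min 18 s.
Timecode: 00:00:18:03.

00:00:18:03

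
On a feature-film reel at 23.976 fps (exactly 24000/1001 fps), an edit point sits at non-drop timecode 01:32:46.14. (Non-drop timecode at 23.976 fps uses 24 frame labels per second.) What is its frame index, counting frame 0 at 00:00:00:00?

frame 133598

Total seconds to the label: (1 × 3600 + 32 × 60 + 46) = 5566.
Frame index = 5566 × 24 + 14 = 133598.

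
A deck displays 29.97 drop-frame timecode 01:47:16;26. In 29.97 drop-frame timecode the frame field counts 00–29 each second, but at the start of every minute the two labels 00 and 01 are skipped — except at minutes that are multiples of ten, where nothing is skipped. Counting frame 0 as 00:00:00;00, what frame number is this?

As if non-drop at 30 labels/s: (1 × 3600 + 47 × 60 + 16) × 30 + 26 = 193106.
Minute boundaries passed: 107; those not divisible by 10: 107 − 10 = 97; dropped labels = 2 × 97 = 194.
Actual frame index = 193106 − 194 = 192912.

192912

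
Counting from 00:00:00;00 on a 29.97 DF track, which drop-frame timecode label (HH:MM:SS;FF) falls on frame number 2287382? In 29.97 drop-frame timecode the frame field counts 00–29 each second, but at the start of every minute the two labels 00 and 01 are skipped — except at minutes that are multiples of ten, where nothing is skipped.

21:12:02;12

Ten DF minutes hold 17982 frames, so frame 2287382 lies in block 127 (frames 2283714–2301695) with 3668 frames into that block.
The block's first minute is 1800 frames and the rest 1798 each; 3668 frames reaches minute 2, so 127 × 18 + 2 × 2 = 2290 labels have been skipped so far.
Adding those back, label number 2287382 + 2290 = 2289672 at 30 labels/s is 76322 s + 12 f = 21 h 12 min 2 s frame 12, i.e. 21:12:02;12.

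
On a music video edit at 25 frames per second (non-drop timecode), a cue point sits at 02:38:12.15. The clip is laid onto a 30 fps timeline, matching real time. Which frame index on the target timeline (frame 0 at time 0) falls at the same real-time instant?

Source frame index: (2×3600 + 38×60 + 12) × 25 + 15 = 237315.
Real time: 237315 / (25) = 47463/5 s.
Target frame: (47463/5) × (30) = 284778.

frame 284778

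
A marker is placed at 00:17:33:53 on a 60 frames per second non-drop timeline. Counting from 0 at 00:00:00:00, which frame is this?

63233

Total seconds to the label: (0 × 3600 + 17 × 60 + 33) = 1053.
Frame index = 1053 × 60 + 53 = 63233.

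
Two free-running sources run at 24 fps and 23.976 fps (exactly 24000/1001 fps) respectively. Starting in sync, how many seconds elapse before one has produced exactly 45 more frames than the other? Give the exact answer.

1876.875 seconds

The gap grows by |24000/1001 − 24| = 24/1001 frames per second.
Time for a 45-frame gap: 45 ÷ (24/1001) = 1876.875 s.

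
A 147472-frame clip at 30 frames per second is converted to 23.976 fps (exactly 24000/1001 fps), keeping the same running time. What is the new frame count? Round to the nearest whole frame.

117860 frames

Frames at target rate = 147472 × (24000/1001) / (30) = 9075200/77 ≈ 117859.740.
Nearest whole frame: 117860.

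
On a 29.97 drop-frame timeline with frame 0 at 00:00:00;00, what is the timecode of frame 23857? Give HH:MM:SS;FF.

00:13:16;01

Each 10-minute DF block holds 10 × 60 × 30 − 9 × 2 = 17982 frames. 23857 ÷ 17982 → 1 full block, remainder 5875.
Within the partial block the first minute is 1800 frames and each further minute 1798, so 3 further minute boundaries passed. Total skipped labels = 18 × 1 + 2 × 3 = 24.
Non-drop label index = 23857 + 24 = 23881; at 30 labels/s that is 00:13:16:01, i.e. DF 00:13:16;01.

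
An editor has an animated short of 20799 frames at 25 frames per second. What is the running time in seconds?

831.96 seconds

Running time = 20799 / (25) = 831.96 s.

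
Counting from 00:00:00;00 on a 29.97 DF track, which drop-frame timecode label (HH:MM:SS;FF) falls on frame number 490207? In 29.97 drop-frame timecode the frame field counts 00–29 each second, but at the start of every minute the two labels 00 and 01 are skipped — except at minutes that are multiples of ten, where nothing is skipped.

Ten DF minutes hold 17982 frames, so frame 490207 lies in block 27 (frames 485514–503495) with 4693 frames into that block.
The block's first minute is 1800 frames and the rest 1798 each; 4693 frames reaches minute 2, so 27 × 18 + 2 × 2 = 490 labels have been skipped so far.
Adding those back, label number 490207 + 490 = 490697 at 30 labels/s is 16356 s + 17 f = 4 h 32 min 36 s frame 17, i.e. 04:32:36;17.

04:32:36;17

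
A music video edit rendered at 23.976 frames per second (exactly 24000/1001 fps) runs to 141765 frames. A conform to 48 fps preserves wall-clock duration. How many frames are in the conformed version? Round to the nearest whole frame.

Frames at target rate = 141765 × (48) / (24000/1001) = 28381353/100 ≈ 283813.530.
Nearest whole frame: 283814.

283814 frames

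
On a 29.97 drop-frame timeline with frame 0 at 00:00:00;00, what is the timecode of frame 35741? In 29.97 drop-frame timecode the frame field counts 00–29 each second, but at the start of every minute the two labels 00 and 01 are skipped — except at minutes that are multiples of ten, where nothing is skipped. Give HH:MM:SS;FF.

00:19:52;17

Ten DF minutes hold 17982 frames, so frame 35741 lies in block 1 (frames 17982–35963) with 17759 frames into that block.
The block's first minute is 1800 frames and the rest 1798 each; 17759 frames reaches minute 9, so 1 × 18 + 9 × 2 = 36 labels have been skipped so far.
Adding those back, label number 35741 + 36 = 35777 at 30 labels/s is 1192 s + 17 f = 0 h 19 min 52 s frame 17, i.e. 00:19:52;17.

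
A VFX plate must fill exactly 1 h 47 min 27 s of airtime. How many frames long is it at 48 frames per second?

1 h 47 min 27 s = 6447 s.
Frames = 6447 × 48 = 309456.

309456 frames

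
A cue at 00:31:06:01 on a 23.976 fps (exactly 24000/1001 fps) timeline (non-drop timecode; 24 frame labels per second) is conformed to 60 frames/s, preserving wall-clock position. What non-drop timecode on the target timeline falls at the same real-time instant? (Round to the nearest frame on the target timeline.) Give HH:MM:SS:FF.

Source frame index: (0×3600 + 31×60 + 6) × 24 + 1 = 44785.
Real time: 44785 / (24000/1001) = 8965957/4800 s.
Target frame: (8965957/4800) × (60) = 8965957/80 ≈ 112074.462 → 112074.
At 60 labels/s: frame 112074 → 00:31:07:54.

00:31:07:54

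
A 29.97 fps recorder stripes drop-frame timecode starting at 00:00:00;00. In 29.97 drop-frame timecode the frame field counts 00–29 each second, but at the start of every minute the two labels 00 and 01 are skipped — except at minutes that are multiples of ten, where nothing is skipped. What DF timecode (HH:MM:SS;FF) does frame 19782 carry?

Each 10-minute DF block holds 10 × 60 × 30 − 9 × 2 = 17982 frames. 19782 ÷ 17982 → 1 full block, remainder 1800.
Within the partial block the first minute is 1800 frames and each further minute 1798, so 1 further minute boundary passed. Total skipped labels = 18 × 1 + 2 × 1 = 20.
Non-drop label index = 19782 + 20 = 19802; at 30 labels/s that is 00:11:00:02, i.e. DF 00:11:00;02.

00:11:00;02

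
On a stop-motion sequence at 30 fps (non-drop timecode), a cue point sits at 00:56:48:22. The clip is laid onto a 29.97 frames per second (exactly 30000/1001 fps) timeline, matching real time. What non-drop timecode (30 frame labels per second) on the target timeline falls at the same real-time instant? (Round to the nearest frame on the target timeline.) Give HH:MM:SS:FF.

00:56:45:10

Source frame index: (0×3600 + 56×60 + 48) × 30 + 22 = 102262.
Real time: 102262 / (30) = 51131/15 s.
Target frame: (51131/15) × (30000/1001) = 102262000/1001 ≈ 102159.840 → 102160.
At 30 labels/s: frame 102160 → 00:56:45:10.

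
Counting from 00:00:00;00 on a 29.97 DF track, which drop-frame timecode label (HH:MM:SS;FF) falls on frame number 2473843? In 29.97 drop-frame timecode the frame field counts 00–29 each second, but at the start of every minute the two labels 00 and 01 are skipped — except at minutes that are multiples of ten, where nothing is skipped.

Each 10-minute DF block holds 10 × 60 × 30 − 9 × 2 = 17982 frames. 2473843 ÷ 17982 → 137 full blocks, remainder 10309.
Within the partial block the first minute is 1800 frames and each further minute 1798, so 5 further minute boundaries passed. Total skipped labels = 18 × 137 + 2 × 5 = 2476.
Non-drop label index = 2473843 + 2476 = 2476319; at 30 labels/s that is 22:55:43:29, i.e. DF 22:55:43;29.

22:55:43;29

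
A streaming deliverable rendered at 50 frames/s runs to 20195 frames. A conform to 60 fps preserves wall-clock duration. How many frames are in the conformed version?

24234 frames

Frames at target rate = 20195 × (60) / (50) = 24234.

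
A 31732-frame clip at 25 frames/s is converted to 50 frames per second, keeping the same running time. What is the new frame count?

63464 frames

Frames at target rate = 31732 × (50) / (25) = 63464.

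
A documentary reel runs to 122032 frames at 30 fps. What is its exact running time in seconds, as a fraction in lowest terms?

61016/15 seconds

Running time = 122032 ÷ (30) = 122032 × 1/30 = 61016/15 s.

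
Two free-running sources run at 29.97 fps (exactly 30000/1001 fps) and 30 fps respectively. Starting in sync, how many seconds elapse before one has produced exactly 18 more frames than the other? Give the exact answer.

The gap grows by |30 − 30000/1001| = 30/1001 frames per second.
Time for a 18-frame gap: 18 ÷ (30/1001) = 600.6 s.

600.6 seconds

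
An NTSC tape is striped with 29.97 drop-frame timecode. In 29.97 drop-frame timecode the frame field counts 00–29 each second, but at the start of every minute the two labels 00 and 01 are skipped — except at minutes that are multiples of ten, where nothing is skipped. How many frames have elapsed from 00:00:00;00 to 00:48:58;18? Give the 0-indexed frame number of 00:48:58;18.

As if non-drop at 30 labels/s: (0 × 3600 + 48 × 60 + 58) × 30 + 18 = 88158.
Minute boundaries passed: 48; those not divisible by 10: 48 − 4 = 44; dropped labels = 2 × 44 = 88.
Actual frame index = 88158 − 88 = 88070.

88070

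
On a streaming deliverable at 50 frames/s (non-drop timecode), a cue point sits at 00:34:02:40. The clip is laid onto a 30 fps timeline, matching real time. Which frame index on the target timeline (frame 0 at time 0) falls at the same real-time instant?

Source frame index: (0×3600 + 34×60 + 2) × 50 + 40 = 102140.
Real time: 102140 / (50) = 10214/5 s.
Target frame: (10214/5) × (30) = 61284.

frame 61284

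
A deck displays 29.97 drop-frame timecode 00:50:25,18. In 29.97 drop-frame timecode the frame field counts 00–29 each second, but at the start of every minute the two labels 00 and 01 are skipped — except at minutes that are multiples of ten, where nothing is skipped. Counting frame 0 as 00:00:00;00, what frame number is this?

90678

As if non-drop at 30 labels/s: (0 × 3600 + 50 × 60 + 25) × 30 + 18 = 90768.
Minute boundaries passed: 50; those not divisible by 10: 50 − 5 = 45; dropped labels = 2 × 45 = 90.
Actual frame index = 90768 − 90 = 90678.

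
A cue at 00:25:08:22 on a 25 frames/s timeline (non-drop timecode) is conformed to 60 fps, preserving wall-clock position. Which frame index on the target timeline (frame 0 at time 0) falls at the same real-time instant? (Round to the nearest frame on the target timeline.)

frame 90533

Source frame index: (0×3600 + 25×60 + 8) × 25 + 22 = 37722.
Real time: 37722 / (25) = 37722/25 s.
Target frame: (37722/25) × (60) = 452664/5 ≈ 90532.800 → 90533.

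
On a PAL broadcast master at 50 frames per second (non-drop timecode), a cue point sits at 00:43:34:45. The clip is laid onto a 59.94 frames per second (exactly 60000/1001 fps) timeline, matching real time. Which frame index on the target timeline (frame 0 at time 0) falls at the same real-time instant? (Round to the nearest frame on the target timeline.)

frame 156737

Source frame index: (0×3600 + 43×60 + 34) × 50 + 45 = 130745.
Real time: 130745 / (50) = 26149/10 s.
Target frame: (26149/10) × (60000/1001) = 156894000/1001 ≈ 156737.263 → 156737.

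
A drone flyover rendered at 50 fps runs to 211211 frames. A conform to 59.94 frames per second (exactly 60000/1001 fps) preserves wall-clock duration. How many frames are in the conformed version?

Target frames = source frames × (target rate / source rate) = 211211 × (60000/1001)/(50) = 211211 × 1200/1001 = 253200.

253200 frames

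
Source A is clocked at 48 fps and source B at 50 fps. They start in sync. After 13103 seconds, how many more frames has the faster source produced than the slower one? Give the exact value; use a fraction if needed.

26206 frames

A emits 48 × 13103 = 628944 frames; B emits 50 × 13103 = 655150.
Difference = 26206 frames; B is ahead of A.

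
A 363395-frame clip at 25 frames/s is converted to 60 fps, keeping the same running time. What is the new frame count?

872148 frames

Target frames = source frames × (target rate / source rate) = 363395 × (60)/(25) = 363395 × 12/5 = 872148.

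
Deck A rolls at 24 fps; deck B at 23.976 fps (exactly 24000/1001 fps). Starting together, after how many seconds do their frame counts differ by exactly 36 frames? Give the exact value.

1501.5 seconds

The gap grows by |24000/1001 − 24| = 24/1001 frames per second.
Time for a 36-frame gap: 36 ÷ (24/1001) = 1501.5 s.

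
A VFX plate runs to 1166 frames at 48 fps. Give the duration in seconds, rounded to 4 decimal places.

24.2917 seconds

Running time = 1166 × 1/48 = 583/24 s ≈ 24.2917 s.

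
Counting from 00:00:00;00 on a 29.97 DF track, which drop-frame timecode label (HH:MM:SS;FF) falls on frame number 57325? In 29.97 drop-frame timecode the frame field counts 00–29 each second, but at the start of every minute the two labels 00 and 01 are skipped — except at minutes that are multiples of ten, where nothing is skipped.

00:31:52;21

Each 10-minute DF block holds 10 × 60 × 30 − 9 × 2 = 17982 frames. 57325 ÷ 17982 → 3 full blocks, remainder 3379.
Within the partial block the first minute is 1800 frames and each further minute 1798, so 1 further minute boundary passed. Total skipped labels = 18 × 3 + 2 × 1 = 56.
Non-drop label index = 57325 + 56 = 57381; at 30 labels/s that is 00:31:52:21, i.e. DF 00:31:52;21.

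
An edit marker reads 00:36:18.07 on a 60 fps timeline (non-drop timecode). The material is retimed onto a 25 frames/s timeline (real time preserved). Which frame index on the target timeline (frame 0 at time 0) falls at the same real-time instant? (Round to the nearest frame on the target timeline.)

Source frame index: (0×3600 + 36×60 + 18) × 60 + 7 = 130687.
Real time: 130687 / (60) = 130687/60 s.
Target frame: (130687/60) × (25) = 653435/12 ≈ 54452.917 → 54453.

frame 54453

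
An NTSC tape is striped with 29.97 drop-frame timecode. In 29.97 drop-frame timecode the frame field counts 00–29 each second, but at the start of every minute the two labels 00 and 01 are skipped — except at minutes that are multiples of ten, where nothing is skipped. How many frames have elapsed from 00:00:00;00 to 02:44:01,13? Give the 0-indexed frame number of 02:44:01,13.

294947

As if non-drop at 30 labels/s: (2 × 3600 + 44 × 60 + 1) × 30 + 13 = 295243.
Minute boundaries passed: 164; those not divisible by 10: 164 − 16 = 148; dropped labels = 2 × 148 = 296.
Actual frame index = 295243 − 296 = 294947.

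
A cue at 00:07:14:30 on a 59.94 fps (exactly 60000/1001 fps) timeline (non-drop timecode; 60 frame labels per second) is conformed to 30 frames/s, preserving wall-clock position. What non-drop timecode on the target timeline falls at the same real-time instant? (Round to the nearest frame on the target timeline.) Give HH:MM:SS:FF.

00:07:14:28

Source frame index: (0×3600 + 7×60 + 14) × 60 + 30 = 26070.
Real time: 26070 / (60000/1001) = 869869/2000 s.
Target frame: (869869/2000) × (30) = 2609607/200 ≈ 13048.035 → 13048.
At 30 labels/s: frame 13048 → 00:07:14:28.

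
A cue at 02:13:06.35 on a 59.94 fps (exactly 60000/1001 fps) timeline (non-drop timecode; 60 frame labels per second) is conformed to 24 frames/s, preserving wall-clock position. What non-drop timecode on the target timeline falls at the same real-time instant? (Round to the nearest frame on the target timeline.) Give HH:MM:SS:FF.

02:13:14:14

Source frame index: (2×3600 + 13×60 + 6) × 60 + 35 = 479195.
Real time: 479195 / (60000/1001) = 95934839/12000 s.
Target frame: (95934839/12000) × (24) = 95934839/500 ≈ 191869.678 → 191870.
At 24 labels/s: frame 191870 → 02:13:14:14.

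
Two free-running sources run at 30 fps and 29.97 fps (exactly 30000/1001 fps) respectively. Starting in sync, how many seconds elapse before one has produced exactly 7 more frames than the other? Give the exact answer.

The gap grows by |30000/1001 − 30| = 30/1001 frames per second.
Time for a 7-frame gap: 7 ÷ (30/1001) = 7007/30 s.

7007/30 seconds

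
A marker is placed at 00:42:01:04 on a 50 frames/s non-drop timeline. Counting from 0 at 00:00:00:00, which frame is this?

frame 126054

Total seconds to the label: (0 × 3600 + 42 × 60 + 1) = 2521.
Frame index = 2521 × 50 + 4 = 126054.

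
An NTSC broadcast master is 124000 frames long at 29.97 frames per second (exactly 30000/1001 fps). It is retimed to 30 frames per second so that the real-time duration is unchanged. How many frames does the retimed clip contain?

124124 frames

Target frames = source frames × (target rate / source rate) = 124000 × (30)/(30000/1001) = 124000 × 1001/1000 = 124124.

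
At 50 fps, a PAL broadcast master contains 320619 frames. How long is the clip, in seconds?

Running time = 320619 / (50) = 6412.38 s.

6412.38 seconds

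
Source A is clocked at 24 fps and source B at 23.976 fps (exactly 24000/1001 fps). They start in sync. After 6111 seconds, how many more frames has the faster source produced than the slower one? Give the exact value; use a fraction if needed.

20952/143 frames

A emits 24 × 6111 = 146664 frames; B emits 24000/1001 × 6111 = 20952000/143.
Difference = 20952/143 frames (≈ 146.5175); B is behind A.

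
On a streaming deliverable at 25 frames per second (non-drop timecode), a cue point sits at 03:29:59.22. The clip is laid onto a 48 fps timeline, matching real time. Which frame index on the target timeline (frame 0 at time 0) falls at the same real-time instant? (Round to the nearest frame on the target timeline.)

frame 604794

Source frame index: (3×3600 + 29×60 + 59) × 25 + 22 = 314997.
Real time: 314997 / (25) = 314997/25 s.
Target frame: (314997/25) × (48) = 15119856/25 ≈ 604794.240 → 604794.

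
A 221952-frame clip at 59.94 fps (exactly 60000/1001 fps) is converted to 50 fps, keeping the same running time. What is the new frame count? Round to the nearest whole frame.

185145 frames

Frames at target rate = 221952 × (50) / (60000/1001) = 4628624/25 ≈ 185144.960.
Nearest whole frame: 185145.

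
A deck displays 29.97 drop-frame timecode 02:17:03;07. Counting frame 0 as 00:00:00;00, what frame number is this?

Complete 10-minute blocks: 13, each 17982 frames → 233766.
Remaining 7 whole minutes in the current block: 1800 + 6 × 1798 = 12588 frames.
Within the current minute: 3 × 30 + 7 − 2 = 95 (labels ;00/;01 skipped at this minute). Total = 233766 + 12588 + 95 = 246449.

246449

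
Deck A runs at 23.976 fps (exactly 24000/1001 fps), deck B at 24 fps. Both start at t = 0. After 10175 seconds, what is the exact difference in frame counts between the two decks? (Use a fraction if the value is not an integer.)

22200/91 frames

A emits 24000/1001 × 10175 = 22200000/91 frames; B emits 24 × 10175 = 244200.
Difference = 22200/91 frames (≈ 243.9560); B is ahead of A.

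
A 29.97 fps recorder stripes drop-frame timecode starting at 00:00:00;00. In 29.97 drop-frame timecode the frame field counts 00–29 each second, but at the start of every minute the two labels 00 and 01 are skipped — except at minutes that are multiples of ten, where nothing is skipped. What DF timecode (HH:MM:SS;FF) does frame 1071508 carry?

09:55:52;20

Each 10-minute DF block holds 10 × 60 × 30 − 9 × 2 = 17982 frames. 1071508 ÷ 17982 → 59 full blocks, remainder 10570.
Within the partial block the first minute is 1800 frames and each further minute 1798, so 5 further minute boundaries passed. Total skipped labels = 18 × 59 + 2 × 5 = 1072.
Non-drop label index = 1071508 + 1072 = 1072580; at 30 labels/s that is 09:55:52:20, i.e. DF 09:55:52;20.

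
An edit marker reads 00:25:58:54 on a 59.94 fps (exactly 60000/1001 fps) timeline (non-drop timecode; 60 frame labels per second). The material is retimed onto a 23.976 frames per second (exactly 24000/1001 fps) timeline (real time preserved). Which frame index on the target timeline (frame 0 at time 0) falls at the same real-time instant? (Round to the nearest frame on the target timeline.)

Source frame index: (0×3600 + 25×60 + 58) × 60 + 54 = 93534.
Real time: 93534 / (60000/1001) = 15604589/10000 s.
Target frame: (15604589/10000) × (24000/1001) = 187068/5 ≈ 37413.600 → 37414.

frame 37414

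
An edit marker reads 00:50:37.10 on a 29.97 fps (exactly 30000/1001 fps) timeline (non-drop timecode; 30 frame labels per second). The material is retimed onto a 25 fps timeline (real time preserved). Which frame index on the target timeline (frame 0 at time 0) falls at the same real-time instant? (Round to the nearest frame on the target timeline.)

Source frame index: (0×3600 + 50×60 + 37) × 30 + 10 = 91120.
Real time: 91120 / (30000/1001) = 1140139/375 s.
Target frame: (1140139/375) × (25) = 1140139/15 ≈ 76009.267 → 76009.

frame 76009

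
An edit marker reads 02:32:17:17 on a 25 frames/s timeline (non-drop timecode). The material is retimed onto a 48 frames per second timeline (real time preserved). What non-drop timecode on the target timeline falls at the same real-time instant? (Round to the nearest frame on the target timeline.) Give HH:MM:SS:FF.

Source frame index: (2×3600 + 32×60 + 17) × 25 + 17 = 228442.
Real time: 228442 / (25) = 228442/25 s.
Target frame: (228442/25) × (48) = 10965216/25 ≈ 438608.640 → 438609.
At 48 labels/s: frame 438609 → 02:32:17:33.

02:32:17:33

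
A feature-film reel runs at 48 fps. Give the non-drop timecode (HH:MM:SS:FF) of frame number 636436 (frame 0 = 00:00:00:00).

03:40:59:04

636436 ÷ 48 = 13259 full seconds, remainder 4 frames.
13259 s = 3 h 40 min 59 s.
Timecode: 03:40:59:04.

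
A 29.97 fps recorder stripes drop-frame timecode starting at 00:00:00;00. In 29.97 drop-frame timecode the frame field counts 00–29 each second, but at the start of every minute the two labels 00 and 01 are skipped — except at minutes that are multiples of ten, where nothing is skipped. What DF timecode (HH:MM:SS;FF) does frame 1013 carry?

Each 10-minute DF block holds 10 × 60 × 30 − 9 × 2 = 17982 frames. 1013 ÷ 17982 → 0 full blocks, remainder 1013.
Within the partial block the first minute is 1800 frames and each further minute 1798, so 0 further minute boundaries passed. Total skipped labels = 18 × 0 + 2 × 0 = 0.
Non-drop label index = 1013 + 0 = 1013; at 30 labels/s that is 00:00:33:23, i.e. DF 00:00:33;23.

00:00:33;23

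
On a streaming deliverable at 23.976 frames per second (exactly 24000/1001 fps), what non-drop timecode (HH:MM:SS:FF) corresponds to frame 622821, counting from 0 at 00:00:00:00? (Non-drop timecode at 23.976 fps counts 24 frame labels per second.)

07:12:30:21

622821 ÷ 24 = 25950 full seconds, remainder 21 frames.
25950 s = 7 h 12 min 30 s.
Timecode: 07:12:30:21.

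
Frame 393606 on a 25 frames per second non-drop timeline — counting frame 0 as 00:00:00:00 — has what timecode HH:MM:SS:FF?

393606 ÷ 25 = 15744 full seconds, remainder 6 frames.
15744 s = 4 h 22 min 24 s.
Timecode: 04:22:24:06.

04:22:24:06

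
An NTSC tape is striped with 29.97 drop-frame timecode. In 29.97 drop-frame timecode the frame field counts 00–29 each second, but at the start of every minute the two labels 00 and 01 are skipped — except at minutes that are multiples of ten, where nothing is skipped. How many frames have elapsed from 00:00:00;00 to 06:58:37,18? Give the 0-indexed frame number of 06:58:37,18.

Complete 10-minute blocks: 41, each 17982 frames → 737262.
Remaining 8 whole minutes in the current block: 1800 + 7 × 1798 = 14386 frames.
Within the current minute: 37 × 30 + 18 − 2 = 1126 (labels ;00/;01 skipped at this minute). Total = 737262 + 14386 + 1126 = 752774.

752774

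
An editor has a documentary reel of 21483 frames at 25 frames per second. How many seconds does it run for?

859.32 seconds

Running time = 21483 / (25) = 859.32 s.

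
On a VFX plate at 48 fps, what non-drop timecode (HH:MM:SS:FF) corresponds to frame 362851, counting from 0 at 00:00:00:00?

02:05:59:19

362851 ÷ 48 = 7559 full seconds, remainder 19 frames.
7559 s = 2 h 5 min 59 s.
Timecode: 02:05:59:19.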